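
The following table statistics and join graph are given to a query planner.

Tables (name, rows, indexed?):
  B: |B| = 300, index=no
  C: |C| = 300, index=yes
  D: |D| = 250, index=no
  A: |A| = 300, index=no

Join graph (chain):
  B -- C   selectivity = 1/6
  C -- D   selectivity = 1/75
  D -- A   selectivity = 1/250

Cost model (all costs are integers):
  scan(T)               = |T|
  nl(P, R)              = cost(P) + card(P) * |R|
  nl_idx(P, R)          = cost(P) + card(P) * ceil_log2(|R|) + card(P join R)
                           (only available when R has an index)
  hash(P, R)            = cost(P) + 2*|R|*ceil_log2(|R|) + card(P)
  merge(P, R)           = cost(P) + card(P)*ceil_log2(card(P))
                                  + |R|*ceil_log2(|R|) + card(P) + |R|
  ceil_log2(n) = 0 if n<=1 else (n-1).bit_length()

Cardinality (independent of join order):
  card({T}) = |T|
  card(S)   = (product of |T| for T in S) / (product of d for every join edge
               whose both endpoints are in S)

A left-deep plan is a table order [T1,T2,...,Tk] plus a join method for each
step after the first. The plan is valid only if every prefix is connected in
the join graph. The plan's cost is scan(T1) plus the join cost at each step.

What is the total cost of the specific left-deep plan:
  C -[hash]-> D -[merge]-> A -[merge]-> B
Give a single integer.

step 1: scan C: cost=300, card=300
step 2: join D via hash
    card(P join D) = 300*250/(75) = 1000
    cost = 300 + 2*250*8 + 300 = 4600
step 3: join A via merge
    card(P join A) = 1000*300/(250) = 1200
    cost = 4600 + 1000*10 + 300*9 + 1000 + 300 = 18600
step 4: join B via merge
    card(P join B) = 1200*300/(6) = 60000
    cost = 18600 + 1200*11 + 300*9 + 1200 + 300 = 36000

36000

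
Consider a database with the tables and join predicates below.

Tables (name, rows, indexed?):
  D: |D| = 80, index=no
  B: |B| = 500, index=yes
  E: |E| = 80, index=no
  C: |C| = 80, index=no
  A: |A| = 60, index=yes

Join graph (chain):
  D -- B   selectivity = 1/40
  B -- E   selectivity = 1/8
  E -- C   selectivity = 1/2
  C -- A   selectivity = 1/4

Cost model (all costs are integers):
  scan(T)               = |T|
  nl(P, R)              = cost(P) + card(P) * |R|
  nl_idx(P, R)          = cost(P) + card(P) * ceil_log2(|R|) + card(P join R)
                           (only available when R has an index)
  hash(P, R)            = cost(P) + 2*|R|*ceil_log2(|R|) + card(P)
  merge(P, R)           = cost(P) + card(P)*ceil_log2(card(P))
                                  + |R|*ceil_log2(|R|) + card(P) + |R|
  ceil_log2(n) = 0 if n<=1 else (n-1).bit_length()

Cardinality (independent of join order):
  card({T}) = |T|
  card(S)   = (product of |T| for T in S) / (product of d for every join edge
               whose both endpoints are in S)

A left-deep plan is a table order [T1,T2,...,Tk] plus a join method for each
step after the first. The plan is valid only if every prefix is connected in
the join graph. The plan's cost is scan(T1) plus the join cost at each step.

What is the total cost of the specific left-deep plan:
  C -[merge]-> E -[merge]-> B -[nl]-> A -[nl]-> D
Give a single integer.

step 1: scan C: cost=80, card=80
step 2: join E via merge
    card(P join E) = 80*80/(2) = 3200
    cost = 80 + 80*7 + 80*7 + 80 + 80 = 1360
step 3: join B via merge
    card(P join B) = 3200*500/(8) = 200000
    cost = 1360 + 3200*12 + 500*9 + 3200 + 500 = 47960
step 4: join A via nl
    card(P join A) = 200000*60/(4) = 3000000
    cost = 47960 + 200000*60 = 12047960
step 5: join D via nl
    card(P join D) = 3000000*80/(40) = 6000000
    cost = 12047960 + 3000000*80 = 252047960

252047960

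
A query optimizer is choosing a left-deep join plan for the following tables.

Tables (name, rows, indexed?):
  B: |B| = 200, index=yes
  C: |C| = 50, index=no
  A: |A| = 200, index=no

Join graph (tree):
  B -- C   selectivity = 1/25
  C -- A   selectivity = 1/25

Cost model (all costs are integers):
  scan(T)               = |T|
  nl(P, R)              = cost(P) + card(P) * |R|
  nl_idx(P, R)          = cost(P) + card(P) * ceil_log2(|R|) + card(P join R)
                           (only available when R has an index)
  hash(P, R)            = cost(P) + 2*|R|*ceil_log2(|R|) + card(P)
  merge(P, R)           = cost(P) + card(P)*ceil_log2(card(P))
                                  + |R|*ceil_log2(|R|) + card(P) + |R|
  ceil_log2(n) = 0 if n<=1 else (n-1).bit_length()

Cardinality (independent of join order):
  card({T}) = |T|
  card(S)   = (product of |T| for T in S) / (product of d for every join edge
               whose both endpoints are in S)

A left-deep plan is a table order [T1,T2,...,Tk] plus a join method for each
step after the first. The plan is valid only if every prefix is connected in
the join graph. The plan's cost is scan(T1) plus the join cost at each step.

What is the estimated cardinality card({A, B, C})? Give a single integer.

Tables in S: A(200), B(200), C(50)
Edges inside S: B-C(d=25), C-A(d=25)
numerator = 200 * 200 * 50 = 2000000
denominator = 25 * 25 = 625
card(S) = 2000000 / 625 = 3200

3200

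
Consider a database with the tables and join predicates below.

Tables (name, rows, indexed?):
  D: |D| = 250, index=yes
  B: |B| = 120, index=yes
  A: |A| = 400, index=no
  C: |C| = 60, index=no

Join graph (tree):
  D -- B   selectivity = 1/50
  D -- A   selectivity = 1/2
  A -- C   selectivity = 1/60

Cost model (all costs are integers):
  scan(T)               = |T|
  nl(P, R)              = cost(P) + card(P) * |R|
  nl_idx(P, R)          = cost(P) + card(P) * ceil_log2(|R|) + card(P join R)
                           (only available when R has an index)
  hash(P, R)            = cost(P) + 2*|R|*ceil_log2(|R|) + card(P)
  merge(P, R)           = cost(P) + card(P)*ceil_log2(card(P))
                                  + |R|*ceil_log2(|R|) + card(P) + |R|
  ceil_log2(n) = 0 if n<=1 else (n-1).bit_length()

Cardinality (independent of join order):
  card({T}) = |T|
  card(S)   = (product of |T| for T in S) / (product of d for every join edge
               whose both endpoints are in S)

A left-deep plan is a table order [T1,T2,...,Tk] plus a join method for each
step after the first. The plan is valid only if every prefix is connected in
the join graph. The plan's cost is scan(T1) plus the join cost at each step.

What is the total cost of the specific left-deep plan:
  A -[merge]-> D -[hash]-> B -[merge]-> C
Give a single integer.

step 1: scan A: cost=400, card=400
step 2: join D via merge
    card(P join D) = 400*250/(2) = 50000
    cost = 400 + 400*9 + 250*8 + 400 + 250 = 6650
step 3: join B via hash
    card(P join B) = 50000*120/(50) = 120000
    cost = 6650 + 2*120*7 + 50000 = 58330
step 4: join C via merge
    card(P join C) = 120000*60/(60) = 120000
    cost = 58330 + 120000*17 + 60*6 + 120000 + 60 = 2218750

2218750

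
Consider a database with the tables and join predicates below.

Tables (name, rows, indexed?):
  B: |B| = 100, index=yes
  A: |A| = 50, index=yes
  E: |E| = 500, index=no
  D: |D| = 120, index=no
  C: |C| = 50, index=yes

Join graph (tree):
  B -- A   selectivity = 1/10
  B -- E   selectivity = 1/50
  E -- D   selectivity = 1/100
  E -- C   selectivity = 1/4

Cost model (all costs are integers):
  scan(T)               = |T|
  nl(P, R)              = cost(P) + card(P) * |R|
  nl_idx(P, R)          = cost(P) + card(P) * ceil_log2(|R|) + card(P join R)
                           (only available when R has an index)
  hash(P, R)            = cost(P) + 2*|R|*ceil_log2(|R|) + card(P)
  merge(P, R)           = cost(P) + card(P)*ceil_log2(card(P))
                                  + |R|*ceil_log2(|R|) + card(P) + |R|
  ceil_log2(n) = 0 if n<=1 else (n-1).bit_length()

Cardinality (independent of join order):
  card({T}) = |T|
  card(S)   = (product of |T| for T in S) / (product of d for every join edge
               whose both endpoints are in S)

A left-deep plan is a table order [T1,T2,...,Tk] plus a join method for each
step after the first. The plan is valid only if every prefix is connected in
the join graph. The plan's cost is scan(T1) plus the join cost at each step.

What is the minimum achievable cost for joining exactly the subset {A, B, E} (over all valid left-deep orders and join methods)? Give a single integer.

Selinger DP over subsets of {A,B,E}:
  {B}: scan cost=100, card=100
  {A}: scan cost=50, card=50
  {E}: scan cost=500, card=500
  {AB}: card=500; try (A,hash)→800, (B,nl_idx)→900, (B,merge)→1200, (A,nl_idx)→1200, (A,merge)→1250, (B,hash)→1500 …(+2); best=800 via (A,hash)
  {BE}: card=1000; try (B,hash)→2400, (B,nl_idx)→5000, (E,merge)→5900, (B,merge)→6300, (E,hash)→9200, (E,nl)→50100 …(+1); best=2400 via (B,hash)
  {ABE}: card=5000; try (A,hash)→4000, (E,hash)→10300, (E,merge)→10800, (A,nl_idx)→13400, (A,merge)→13750, (A,nl)→52400 …(+1); best=4000 via (A,hash)

4000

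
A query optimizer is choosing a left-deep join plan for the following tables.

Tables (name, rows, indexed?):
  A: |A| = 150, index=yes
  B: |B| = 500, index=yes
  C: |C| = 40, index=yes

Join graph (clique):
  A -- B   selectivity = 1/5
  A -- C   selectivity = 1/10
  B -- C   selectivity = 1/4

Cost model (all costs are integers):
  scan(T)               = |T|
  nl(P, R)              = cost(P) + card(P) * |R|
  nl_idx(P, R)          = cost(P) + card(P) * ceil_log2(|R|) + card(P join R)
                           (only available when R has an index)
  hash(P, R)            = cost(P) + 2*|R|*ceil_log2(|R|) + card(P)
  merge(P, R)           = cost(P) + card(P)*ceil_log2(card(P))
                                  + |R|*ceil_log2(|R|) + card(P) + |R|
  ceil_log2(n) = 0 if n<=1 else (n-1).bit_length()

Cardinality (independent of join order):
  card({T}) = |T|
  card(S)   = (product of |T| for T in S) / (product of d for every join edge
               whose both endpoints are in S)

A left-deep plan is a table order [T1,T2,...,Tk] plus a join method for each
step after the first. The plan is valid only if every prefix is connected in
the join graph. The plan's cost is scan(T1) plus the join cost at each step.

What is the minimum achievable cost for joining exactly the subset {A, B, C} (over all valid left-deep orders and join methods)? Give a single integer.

8880

Selinger DP over subsets of {A,B,C}:
  {A}: scan cost=150, card=150
  {B}: scan cost=500, card=500
  {C}: scan cost=40, card=40
  {AB}: card=15000; try (A,hash)→3400, (B,merge)→6500, (A,merge)→6850, (B,hash)→9300, (B,nl_idx)→16500, (A,nl_idx)→19500 …(+2); best=3400 via (A,hash)
  {AC}: card=600; try (C,hash)→780, (A,nl_idx)→960, (C,nl_idx)→1650, (A,merge)→1670, (C,merge)→1780, (A,hash)→2480 …(+2); best=780 via (C,hash)
  {BC}: card=5000; try (C,hash)→1480, (B,merge)→5320, (B,nl_idx)→5400, (C,merge)→5780, (C,nl_idx)→8500, (B,hash)→9080 …(+2); best=1480 via (C,hash)
  {ABC}: card=15000; try (A,hash)→8880, (B,hash)→10380, (B,merge)→12380, (C,hash)→18880, (B,nl_idx)→21180, (A,nl_idx)→56480 …(+6); best=8880 via (A,hash)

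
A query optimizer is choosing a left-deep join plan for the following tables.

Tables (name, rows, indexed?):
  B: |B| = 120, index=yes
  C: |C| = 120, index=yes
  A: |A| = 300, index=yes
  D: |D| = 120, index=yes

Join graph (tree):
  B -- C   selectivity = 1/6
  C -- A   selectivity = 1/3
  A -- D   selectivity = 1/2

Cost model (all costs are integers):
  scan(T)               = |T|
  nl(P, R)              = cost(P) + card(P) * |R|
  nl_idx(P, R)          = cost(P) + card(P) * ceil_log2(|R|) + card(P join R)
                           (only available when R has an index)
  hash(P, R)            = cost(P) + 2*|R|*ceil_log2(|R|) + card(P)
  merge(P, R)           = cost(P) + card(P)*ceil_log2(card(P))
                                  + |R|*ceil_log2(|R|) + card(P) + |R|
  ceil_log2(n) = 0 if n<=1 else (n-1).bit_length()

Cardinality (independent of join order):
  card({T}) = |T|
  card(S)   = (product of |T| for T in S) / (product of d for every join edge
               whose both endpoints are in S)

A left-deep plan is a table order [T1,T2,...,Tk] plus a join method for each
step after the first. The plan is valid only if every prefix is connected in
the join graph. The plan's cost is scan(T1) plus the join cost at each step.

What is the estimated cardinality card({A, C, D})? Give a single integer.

720000

Tables in S: A(300), C(120), D(120)
Edges inside S: C-A(d=3), A-D(d=2)
numerator = 300 * 120 * 120 = 4320000
denominator = 3 * 2 = 6
card(S) = 4320000 / 6 = 720000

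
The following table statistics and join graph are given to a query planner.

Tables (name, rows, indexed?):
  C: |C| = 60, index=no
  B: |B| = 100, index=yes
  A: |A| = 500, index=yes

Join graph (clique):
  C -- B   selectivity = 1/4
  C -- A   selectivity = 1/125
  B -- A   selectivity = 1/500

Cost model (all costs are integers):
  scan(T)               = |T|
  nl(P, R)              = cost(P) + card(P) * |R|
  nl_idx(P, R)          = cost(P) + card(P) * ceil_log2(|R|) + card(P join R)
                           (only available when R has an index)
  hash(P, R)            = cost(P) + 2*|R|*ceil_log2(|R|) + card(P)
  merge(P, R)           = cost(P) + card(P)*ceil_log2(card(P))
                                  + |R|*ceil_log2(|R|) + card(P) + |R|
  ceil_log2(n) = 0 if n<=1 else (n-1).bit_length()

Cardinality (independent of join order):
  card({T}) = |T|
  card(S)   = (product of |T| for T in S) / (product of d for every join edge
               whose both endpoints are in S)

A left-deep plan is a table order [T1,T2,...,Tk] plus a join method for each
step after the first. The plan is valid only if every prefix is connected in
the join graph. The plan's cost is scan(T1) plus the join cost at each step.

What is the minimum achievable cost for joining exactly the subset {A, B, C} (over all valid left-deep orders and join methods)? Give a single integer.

1920

Selinger DP over subsets of {A,B,C}:
  {C}: scan cost=60, card=60
  {B}: scan cost=100, card=100
  {A}: scan cost=500, card=500
  {BC}: card=1500; try (C,hash)→920, (B,merge)→1280, (C,merge)→1320, (B,hash)→1520, (B,nl_idx)→1980, (B,nl)→6060 …(+1); best=920 via (C,hash)
  {AC}: card=240; try (A,nl_idx)→840, (C,hash)→1720, (A,merge)→5480, (C,merge)→5920, (A,hash)→9120, (A,nl)→30060 …(+1); best=840 via (A,nl_idx)
  {AB}: card=100; try (A,nl_idx)→1100, (B,hash)→2400, (B,nl_idx)→4100, (A,merge)→5900, (B,merge)→6300, (A,hash)→9200 …(+2); best=1100 via (A,nl_idx)
  {ABC}: card=12; try (C,hash)→1920, (C,merge)→2320, (B,hash)→2480, (B,nl_idx)→2532, (B,merge)→3800, (C,nl)→7100 …(+5); best=1920 via (C,hash)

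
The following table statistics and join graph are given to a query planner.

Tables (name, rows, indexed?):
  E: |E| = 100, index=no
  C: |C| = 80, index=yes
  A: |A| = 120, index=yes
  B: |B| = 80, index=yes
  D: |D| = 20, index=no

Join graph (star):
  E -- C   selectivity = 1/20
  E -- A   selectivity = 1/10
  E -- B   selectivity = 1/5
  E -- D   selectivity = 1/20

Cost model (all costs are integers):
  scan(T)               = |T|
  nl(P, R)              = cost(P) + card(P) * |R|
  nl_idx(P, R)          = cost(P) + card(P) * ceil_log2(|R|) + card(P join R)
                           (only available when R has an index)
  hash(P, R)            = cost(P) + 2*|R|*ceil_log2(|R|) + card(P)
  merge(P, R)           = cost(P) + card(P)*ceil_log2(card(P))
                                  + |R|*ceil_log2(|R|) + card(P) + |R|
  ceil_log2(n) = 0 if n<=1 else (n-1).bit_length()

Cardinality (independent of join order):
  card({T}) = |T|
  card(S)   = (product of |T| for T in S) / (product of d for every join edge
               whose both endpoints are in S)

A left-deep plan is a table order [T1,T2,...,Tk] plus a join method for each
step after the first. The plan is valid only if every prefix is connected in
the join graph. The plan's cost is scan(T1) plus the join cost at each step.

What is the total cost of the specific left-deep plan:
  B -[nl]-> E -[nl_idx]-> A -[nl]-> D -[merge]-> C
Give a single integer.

step 1: scan B: cost=80, card=80
step 2: join E via nl
    card(P join E) = 80*100/(5) = 1600
    cost = 80 + 80*100 = 8080
step 3: join A via nl_idx
    card(P join A) = 1600*120/(10) = 19200
    cost = 8080 + 1600*7 + 19200 = 38480
step 4: join D via nl
    card(P join D) = 19200*20/(20) = 19200
    cost = 38480 + 19200*20 = 422480
step 5: join C via merge
    card(P join C) = 19200*80/(20) = 76800
    cost = 422480 + 19200*15 + 80*7 + 19200 + 80 = 730320

730320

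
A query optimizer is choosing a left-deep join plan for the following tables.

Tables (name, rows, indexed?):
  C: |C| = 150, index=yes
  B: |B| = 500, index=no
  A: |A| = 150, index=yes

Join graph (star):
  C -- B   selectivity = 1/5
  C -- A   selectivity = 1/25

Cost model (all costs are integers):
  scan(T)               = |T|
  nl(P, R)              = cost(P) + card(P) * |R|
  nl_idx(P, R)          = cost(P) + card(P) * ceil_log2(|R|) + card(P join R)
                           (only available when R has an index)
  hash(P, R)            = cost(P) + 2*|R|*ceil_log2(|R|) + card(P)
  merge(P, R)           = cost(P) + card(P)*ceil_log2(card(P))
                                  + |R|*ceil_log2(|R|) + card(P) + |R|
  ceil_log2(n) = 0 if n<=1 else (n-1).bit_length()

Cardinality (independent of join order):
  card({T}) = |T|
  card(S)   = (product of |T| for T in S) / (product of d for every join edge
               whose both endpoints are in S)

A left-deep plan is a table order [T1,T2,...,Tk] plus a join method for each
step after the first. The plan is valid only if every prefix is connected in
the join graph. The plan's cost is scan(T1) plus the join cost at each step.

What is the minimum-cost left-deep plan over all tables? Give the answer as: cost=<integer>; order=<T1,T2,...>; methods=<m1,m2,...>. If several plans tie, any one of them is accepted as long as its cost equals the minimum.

cost=12150; order=A,C,B; methods=nl_idx,hash

Selinger DP (subsets sized 1..n):
  {C}: scan cost=150, card=150
  {B}: scan cost=500, card=500
  {A}: scan cost=150, card=150
  {BC}: card=15000; try (C,hash)→3400, (B,merge)→6500, (C,merge)→6850, (B,hash)→9300, (C,nl_idx)→19500, (B,nl)→75150 …(+1); best=3400 via (C,hash)
  {AC}: card=900; try (C,nl_idx)→2250, (A,nl_idx)→2250, (C,hash)→2700, (A,hash)→2700, (C,merge)→2850, (A,merge)→2850 …(+2); best=2250 via (C,nl_idx)
  {ABC}: card=90000; try (B,hash)→12150, (B,merge)→17150, (A,hash)→20800, (A,nl_idx)→213400, (A,merge)→229750, (B,nl)→452250 …(+1); best=12150 via (B,hash)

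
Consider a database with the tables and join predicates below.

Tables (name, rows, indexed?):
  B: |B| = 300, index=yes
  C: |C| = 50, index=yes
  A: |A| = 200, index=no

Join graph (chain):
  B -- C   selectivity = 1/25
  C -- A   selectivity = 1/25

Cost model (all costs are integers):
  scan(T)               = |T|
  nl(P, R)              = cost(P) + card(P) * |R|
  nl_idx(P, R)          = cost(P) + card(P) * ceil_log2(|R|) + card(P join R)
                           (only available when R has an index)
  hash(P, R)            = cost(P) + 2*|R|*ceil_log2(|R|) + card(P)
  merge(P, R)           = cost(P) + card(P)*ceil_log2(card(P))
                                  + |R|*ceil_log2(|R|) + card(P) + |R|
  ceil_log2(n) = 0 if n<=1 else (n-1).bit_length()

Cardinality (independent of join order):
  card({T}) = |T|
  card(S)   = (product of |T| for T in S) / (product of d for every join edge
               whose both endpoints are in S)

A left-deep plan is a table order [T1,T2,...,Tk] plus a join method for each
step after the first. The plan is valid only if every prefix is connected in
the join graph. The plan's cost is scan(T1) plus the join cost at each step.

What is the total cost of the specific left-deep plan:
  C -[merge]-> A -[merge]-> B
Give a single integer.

step 1: scan C: cost=50, card=50
step 2: join A via merge
    card(P join A) = 50*200/(25) = 400
    cost = 50 + 50*6 + 200*8 + 50 + 200 = 2200
step 3: join B via merge
    card(P join B) = 400*300/(25) = 4800
    cost = 2200 + 400*9 + 300*9 + 400 + 300 = 9200

9200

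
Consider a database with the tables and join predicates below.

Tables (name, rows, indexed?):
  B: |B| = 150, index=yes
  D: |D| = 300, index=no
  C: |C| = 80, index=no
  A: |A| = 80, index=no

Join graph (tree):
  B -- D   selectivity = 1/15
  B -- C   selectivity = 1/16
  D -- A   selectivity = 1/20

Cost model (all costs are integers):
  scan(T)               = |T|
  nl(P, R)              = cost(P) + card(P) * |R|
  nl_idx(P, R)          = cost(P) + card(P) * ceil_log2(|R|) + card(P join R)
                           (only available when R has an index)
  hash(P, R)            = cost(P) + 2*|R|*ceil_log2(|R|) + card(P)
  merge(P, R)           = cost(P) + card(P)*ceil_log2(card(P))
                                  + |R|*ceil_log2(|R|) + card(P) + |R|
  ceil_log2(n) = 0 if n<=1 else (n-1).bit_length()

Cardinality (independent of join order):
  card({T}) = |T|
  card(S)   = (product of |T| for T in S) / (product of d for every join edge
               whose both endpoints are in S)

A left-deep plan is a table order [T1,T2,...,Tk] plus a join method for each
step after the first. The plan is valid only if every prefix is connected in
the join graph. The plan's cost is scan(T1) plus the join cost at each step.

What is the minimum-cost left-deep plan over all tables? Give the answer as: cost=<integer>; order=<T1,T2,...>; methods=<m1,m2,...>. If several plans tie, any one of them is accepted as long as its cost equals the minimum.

cost=18440; order=D,A,B,C; methods=hash,hash,hash

Selinger DP (subsets sized 1..n):
  {B}: scan cost=150, card=150
  {D}: scan cost=300, card=300
  {C}: scan cost=80, card=80
  {A}: scan cost=80, card=80
  {BD}: card=3000; try (B,hash)→3000, (D,merge)→4500, (B,merge)→4650, (D,hash)→5700, (B,nl_idx)→5700, (D,nl)→45150 …(+1); best=3000 via (B,hash)
  {BC}: card=750; try (C,hash)→1420, (B,nl_idx)→1470, (B,merge)→2070, (C,merge)→2140, (B,hash)→2560, (B,nl)→12080 …(+1); best=1420 via (C,hash)
  {AD}: card=1200; try (A,hash)→1720, (D,merge)→3720, (A,merge)→3940, (D,hash)→5560, (D,nl)→24080, (A,nl)→24300; best=1720 via (A,hash)
  {BCD}: card=15000; try (C,hash)→7120, (D,hash)→7570, (D,merge)→12670, (C,merge)→42640, (D,nl)→226420, (C,nl)→243000; best=7120 via (C,hash)
  {ABD}: card=12000; try (B,hash)→5320, (A,hash)→7120, (B,merge)→17470, (B,nl_idx)→23320, (A,merge)→42640, (B,nl)→181720 …(+1); best=5320 via (B,hash)
  {ABCD}: card=60000; try (C,hash)→18440, (A,hash)→23240, (C,merge)→185960, (A,merge)→232760, (C,nl)→965320, (A,nl)→1207120; best=18440 via (C,hash)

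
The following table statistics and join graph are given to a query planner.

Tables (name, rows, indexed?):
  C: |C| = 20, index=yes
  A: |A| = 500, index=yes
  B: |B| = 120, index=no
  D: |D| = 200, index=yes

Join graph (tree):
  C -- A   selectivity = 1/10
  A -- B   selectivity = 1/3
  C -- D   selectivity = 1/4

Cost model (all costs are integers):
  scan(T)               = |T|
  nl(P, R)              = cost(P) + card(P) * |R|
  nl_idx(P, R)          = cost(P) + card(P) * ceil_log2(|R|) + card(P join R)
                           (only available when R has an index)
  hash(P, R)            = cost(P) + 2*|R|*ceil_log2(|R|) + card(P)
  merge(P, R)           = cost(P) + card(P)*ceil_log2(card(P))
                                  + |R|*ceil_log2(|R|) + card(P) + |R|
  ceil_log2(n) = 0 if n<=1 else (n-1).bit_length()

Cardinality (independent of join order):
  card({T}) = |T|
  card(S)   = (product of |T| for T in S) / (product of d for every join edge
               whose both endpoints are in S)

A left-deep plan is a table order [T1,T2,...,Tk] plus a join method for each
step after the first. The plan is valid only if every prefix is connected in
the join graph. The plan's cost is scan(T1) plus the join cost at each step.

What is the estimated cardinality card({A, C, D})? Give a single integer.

50000

Tables in S: A(500), C(20), D(200)
Edges inside S: C-A(d=10), C-D(d=4)
numerator = 500 * 20 * 200 = 2000000
denominator = 10 * 4 = 40
card(S) = 2000000 / 40 = 50000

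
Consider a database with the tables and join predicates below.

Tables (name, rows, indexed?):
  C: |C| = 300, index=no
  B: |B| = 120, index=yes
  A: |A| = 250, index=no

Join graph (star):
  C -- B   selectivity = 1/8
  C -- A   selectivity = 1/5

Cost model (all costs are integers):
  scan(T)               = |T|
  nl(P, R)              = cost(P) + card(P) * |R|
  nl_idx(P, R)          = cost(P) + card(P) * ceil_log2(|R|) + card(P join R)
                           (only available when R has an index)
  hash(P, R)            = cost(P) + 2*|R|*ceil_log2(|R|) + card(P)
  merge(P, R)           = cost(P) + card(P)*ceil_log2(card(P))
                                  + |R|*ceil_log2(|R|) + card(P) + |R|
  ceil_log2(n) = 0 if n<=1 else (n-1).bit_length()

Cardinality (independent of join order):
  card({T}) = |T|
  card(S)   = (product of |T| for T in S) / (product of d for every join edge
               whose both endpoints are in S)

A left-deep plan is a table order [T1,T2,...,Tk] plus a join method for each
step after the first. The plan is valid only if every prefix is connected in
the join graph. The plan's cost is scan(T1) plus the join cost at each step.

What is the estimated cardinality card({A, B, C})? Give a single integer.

Tables in S: A(250), B(120), C(300)
Edges inside S: C-B(d=8), C-A(d=5)
numerator = 250 * 120 * 300 = 9000000
denominator = 8 * 5 = 40
card(S) = 9000000 / 40 = 225000

225000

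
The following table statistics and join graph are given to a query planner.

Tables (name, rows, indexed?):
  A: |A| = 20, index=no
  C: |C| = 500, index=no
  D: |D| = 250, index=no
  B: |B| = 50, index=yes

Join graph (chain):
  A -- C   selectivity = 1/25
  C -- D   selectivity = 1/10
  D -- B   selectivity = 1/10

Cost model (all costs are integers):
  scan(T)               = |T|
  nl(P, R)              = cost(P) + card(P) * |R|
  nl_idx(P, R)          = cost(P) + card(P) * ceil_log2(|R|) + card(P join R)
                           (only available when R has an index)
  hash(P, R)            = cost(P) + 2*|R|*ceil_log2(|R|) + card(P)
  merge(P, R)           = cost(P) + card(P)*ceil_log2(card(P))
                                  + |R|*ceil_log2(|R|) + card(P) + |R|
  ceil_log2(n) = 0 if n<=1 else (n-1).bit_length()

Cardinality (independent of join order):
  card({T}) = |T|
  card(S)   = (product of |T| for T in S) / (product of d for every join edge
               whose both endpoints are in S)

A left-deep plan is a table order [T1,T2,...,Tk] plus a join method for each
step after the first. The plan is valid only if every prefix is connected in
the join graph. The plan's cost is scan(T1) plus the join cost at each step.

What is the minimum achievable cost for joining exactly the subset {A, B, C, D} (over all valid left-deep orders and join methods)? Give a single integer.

Selinger DP over subsets of {A,B,C,D}:
  {A}: scan cost=20, card=20
  {C}: scan cost=500, card=500
  {D}: scan cost=250, card=250
  {B}: scan cost=50, card=50
  {AC}: card=400; try (A,hash)→1200, (C,merge)→5140, (A,merge)→5620, (C,hash)→9040, (C,nl)→10020, (A,nl)→10500; best=1200 via (A,hash)
  {CD}: card=12500; try (D,hash)→5000, (C,merge)→7500, (D,merge)→7750, (C,hash)→9500, (C,nl)→125250, (D,nl)→125500; best=5000 via (D,hash)
  {BD}: card=1250; try (B,hash)→1100, (D,merge)→2650, (B,merge)→2850, (B,nl_idx)→3000, (D,hash)→4100, (D,nl)→12550 …(+1); best=1100 via (B,hash)
  {ACD}: card=10000; try (D,hash)→5600, (D,merge)→7450, (A,hash)→17700, (D,nl)→101200, (A,merge)→192620, (A,nl)→255000; best=5600 via (D,hash)
  {BCD}: card=62500; try (C,hash)→11350, (B,hash)→18100, (C,merge)→21100, (B,nl_idx)→142500, (B,merge)→192850, (C,nl)→626100 …(+1); best=11350 via (C,hash)
  {ABCD}: card=50000; try (B,hash)→16200, (A,hash)→74050, (B,nl_idx)→115600, (B,merge)→155950, (B,nl)→505600, (A,merge)→1073970 …(+1); best=16200 via (B,hash)

16200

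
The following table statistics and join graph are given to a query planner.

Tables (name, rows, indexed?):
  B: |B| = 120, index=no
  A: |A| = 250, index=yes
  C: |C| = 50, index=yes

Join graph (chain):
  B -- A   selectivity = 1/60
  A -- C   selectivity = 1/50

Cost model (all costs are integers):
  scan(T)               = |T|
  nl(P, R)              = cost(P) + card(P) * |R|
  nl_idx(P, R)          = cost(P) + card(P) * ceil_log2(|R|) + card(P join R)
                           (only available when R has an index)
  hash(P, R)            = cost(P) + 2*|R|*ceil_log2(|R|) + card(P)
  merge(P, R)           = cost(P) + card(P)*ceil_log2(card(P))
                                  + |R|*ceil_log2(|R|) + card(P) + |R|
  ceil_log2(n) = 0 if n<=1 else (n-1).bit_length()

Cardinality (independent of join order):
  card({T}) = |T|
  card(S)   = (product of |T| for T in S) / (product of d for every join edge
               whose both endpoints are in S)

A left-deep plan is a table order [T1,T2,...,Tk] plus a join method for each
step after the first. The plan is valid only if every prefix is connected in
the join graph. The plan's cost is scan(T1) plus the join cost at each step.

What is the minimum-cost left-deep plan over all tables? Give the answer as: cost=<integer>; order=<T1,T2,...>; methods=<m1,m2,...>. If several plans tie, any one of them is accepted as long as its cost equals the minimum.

Selinger DP (subsets sized 1..n):
  {B}: scan cost=120, card=120
  {A}: scan cost=250, card=250
  {C}: scan cost=50, card=50
  {AB}: card=500; try (A,nl_idx)→1580, (B,hash)→2180, (A,merge)→3330, (B,merge)→3460, (A,hash)→4240, (A,nl)→30120 …(+1); best=1580 via (A,nl_idx)
  {AC}: card=250; try (A,nl_idx)→700, (C,hash)→1100, (C,nl_idx)→2000, (A,merge)→2650, (C,merge)→2850, (A,hash)→4100 …(+2); best=700 via (A,nl_idx)
  {ABC}: card=500; try (B,hash)→2630, (C,hash)→2680, (B,merge)→3910, (C,nl_idx)→5080, (C,merge)→6930, (C,nl)→26580 …(+1); best=2630 via (B,hash)

cost=2630; order=C,A,B; methods=nl_idx,hash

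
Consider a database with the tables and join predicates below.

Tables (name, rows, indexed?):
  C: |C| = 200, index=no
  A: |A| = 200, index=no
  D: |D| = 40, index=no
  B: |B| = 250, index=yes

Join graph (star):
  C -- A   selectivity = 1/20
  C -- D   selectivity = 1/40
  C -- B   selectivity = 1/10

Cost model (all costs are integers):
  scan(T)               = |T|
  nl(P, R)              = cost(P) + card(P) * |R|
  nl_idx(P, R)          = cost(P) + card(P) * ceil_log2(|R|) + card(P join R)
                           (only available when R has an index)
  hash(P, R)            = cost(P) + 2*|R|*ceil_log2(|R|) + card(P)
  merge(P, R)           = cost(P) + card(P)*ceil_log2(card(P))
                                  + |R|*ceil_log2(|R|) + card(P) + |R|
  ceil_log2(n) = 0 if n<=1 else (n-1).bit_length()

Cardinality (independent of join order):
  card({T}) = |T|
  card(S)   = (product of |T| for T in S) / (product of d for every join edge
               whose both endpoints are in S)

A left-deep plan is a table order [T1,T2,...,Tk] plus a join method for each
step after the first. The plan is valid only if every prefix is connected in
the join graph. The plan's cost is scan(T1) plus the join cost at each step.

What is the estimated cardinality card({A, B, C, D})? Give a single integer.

Tables in S: A(200), B(250), C(200), D(40)
Edges inside S: C-A(d=20), C-D(d=40), C-B(d=10)
numerator = 200 * 250 * 200 * 40 = 400000000
denominator = 20 * 40 * 10 = 8000
card(S) = 400000000 / 8000 = 50000

50000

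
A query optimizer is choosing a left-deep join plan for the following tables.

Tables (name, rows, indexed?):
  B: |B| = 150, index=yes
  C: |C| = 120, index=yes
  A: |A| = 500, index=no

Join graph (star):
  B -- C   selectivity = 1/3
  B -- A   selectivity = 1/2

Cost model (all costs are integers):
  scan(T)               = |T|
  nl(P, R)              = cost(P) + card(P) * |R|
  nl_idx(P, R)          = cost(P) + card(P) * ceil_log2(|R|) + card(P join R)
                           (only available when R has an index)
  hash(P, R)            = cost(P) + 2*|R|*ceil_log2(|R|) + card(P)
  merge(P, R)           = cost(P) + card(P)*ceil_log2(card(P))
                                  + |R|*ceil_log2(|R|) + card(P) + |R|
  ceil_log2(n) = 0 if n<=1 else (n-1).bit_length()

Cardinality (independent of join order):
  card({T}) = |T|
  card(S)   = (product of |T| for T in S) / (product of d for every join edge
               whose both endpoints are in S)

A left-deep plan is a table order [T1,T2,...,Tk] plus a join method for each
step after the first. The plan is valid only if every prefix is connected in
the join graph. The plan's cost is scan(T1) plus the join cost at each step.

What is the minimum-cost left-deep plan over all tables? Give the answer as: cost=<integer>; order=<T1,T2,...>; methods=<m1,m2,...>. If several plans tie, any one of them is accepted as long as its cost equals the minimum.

Selinger DP (subsets sized 1..n):
  {B}: scan cost=150, card=150
  {C}: scan cost=120, card=120
  {A}: scan cost=500, card=500
  {BC}: card=6000; try (C,hash)→1980, (B,merge)→2430, (C,merge)→2460, (B,hash)→2640, (B,nl_idx)→7080, (C,nl_idx)→7200 …(+2); best=1980 via (C,hash)
  {AB}: card=37500; try (B,hash)→3400, (A,merge)→6500, (B,merge)→6850, (A,hash)→9300, (B,nl_idx)→42000, (A,nl)→75150 …(+1); best=3400 via (B,hash)
  {ABC}: card=1500000; try (A,hash)→16980, (C,hash)→42580, (A,merge)→90980, (C,merge)→641860, (C,nl_idx)→1765900, (A,nl)→3001980 …(+1); best=16980 via (A,hash)

cost=16980; order=B,C,A; methods=hash,hash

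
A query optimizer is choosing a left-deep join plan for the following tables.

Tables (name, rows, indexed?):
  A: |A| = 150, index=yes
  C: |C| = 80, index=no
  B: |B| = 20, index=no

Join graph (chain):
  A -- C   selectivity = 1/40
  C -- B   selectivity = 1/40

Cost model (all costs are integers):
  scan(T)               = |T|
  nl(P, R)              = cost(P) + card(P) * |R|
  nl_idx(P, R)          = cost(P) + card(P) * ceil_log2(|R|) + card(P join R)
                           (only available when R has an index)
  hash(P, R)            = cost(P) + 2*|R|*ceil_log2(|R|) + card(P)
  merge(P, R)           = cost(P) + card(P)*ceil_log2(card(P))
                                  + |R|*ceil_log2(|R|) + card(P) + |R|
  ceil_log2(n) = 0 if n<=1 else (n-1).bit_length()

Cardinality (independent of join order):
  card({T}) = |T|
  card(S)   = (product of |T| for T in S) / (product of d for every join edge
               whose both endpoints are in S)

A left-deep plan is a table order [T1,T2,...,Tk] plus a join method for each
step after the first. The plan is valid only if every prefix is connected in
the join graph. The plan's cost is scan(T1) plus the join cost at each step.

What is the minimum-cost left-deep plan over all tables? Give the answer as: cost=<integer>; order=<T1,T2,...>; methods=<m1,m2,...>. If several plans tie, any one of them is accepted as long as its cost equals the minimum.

Selinger DP (subsets sized 1..n):
  {A}: scan cost=150, card=150
  {C}: scan cost=80, card=80
  {B}: scan cost=20, card=20
  {AC}: card=300; try (A,nl_idx)→1020, (C,hash)→1420, (A,merge)→2070, (C,merge)→2140, (A,hash)→2560, (A,nl)→12080 …(+1); best=1020 via (A,nl_idx)
  {BC}: card=40; try (B,hash)→360, (C,merge)→780, (B,merge)→840, (C,hash)→1160, (C,nl)→1620, (B,nl)→1680; best=360 via (B,hash)
  {ABC}: card=150; try (A,nl_idx)→830, (B,hash)→1520, (A,merge)→1990, (A,hash)→2800, (B,merge)→4140, (A,nl)→6360 …(+1); best=830 via (A,nl_idx)

cost=830; order=C,B,A; methods=hash,nl_idx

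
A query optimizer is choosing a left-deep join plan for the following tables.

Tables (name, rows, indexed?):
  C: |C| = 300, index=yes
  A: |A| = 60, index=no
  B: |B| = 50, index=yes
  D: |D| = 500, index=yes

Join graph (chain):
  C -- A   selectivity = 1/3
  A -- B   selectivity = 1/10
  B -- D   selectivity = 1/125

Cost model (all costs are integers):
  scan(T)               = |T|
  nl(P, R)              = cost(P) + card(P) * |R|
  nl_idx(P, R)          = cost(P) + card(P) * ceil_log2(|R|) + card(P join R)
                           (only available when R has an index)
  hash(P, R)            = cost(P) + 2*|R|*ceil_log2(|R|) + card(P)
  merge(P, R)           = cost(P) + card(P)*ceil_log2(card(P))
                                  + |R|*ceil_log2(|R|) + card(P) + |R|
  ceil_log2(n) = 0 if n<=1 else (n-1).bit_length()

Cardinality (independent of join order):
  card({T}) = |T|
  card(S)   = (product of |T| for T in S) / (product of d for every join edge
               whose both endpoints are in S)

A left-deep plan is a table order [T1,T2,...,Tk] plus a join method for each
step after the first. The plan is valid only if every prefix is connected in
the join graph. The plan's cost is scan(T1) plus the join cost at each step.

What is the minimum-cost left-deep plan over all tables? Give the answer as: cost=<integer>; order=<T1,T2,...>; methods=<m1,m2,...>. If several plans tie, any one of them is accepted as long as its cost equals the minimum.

cost=8220; order=B,D,A,C; methods=nl_idx,hash,hash

Selinger DP (subsets sized 1..n):
  {C}: scan cost=300, card=300
  {A}: scan cost=60, card=60
  {B}: scan cost=50, card=50
  {D}: scan cost=500, card=500
  {AC}: card=6000; try (A,hash)→1320, (C,merge)→3480, (A,merge)→3720, (C,hash)→5520, (C,nl_idx)→6600, (C,nl)→18060 …(+1); best=1320 via (A,hash)
  {AB}: card=300; try (B,hash)→720, (B,nl_idx)→720, (A,hash)→820, (A,merge)→820, (B,merge)→830, (A,nl)→3050 …(+1); best=720 via (B,hash)
  {BD}: card=200; try (D,nl_idx)→700, (B,hash)→1600, (B,nl_idx)→3700, (D,merge)→5400, (B,merge)→5850, (D,hash)→9100 …(+2); best=700 via (D,nl_idx)
  {ABC}: card=30000; try (C,hash)→6420, (C,merge)→6720, (B,hash)→7920, (C,nl_idx)→33420, (B,nl_idx)→67320, (B,merge)→85670 …(+2); best=6420 via (C,hash)
  {ABD}: card=1200; try (A,hash)→1620, (A,merge)→2920, (D,nl_idx)→4620, (D,merge)→8720, (D,hash)→10020, (A,nl)→12700 …(+1); best=1620 via (A,hash)
  {ABCD}: card=120000; try (C,hash)→8220, (C,merge)→19020, (D,hash)→45420, (C,nl_idx)→132420, (C,nl)→361620, (D,nl_idx)→396420 …(+2); best=8220 via (C,hash)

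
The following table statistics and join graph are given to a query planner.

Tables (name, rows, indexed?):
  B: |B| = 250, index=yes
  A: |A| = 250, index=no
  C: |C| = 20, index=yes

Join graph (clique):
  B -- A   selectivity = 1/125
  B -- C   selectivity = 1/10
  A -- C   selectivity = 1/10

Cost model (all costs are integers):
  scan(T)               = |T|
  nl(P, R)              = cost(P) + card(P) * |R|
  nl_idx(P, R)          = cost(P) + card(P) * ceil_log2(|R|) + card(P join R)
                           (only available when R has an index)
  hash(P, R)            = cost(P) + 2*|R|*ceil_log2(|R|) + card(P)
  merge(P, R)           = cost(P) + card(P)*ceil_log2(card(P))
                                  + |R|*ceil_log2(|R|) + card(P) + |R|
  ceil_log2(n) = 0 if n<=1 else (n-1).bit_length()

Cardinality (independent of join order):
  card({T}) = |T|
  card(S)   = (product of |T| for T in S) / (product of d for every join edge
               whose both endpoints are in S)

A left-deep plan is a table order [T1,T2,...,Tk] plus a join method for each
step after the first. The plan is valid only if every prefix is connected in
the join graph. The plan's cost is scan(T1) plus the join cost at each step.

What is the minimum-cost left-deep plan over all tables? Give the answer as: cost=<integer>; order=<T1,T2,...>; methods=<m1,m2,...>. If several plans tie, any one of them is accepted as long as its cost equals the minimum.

cost=3450; order=A,B,C; methods=nl_idx,hash

Selinger DP (subsets sized 1..n):
  {B}: scan cost=250, card=250
  {A}: scan cost=250, card=250
  {C}: scan cost=20, card=20
  {AB}: card=500; try (B,nl_idx)→2750, (B,hash)→4500, (A,hash)→4500, (B,merge)→4750, (A,merge)→4750, (B,nl)→62750 …(+1); best=2750 via (B,nl_idx)
  {BC}: card=500; try (B,nl_idx)→680, (C,hash)→700, (C,nl_idx)→2000, (B,merge)→2390, (C,merge)→2620, (B,hash)→4040 …(+2); best=680 via (B,nl_idx)
  {AC}: card=500; try (C,hash)→700, (C,nl_idx)→2000, (A,merge)→2390, (C,merge)→2620, (A,hash)→4040, (A,nl)→5020 …(+1); best=700 via (C,hash)
  {ABC}: card=100; try (C,hash)→3450, (B,nl_idx)→4800, (A,hash)→5180, (B,hash)→5200, (C,nl_idx)→5350, (C,merge)→7870 …(+5); best=3450 via (C,hash)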